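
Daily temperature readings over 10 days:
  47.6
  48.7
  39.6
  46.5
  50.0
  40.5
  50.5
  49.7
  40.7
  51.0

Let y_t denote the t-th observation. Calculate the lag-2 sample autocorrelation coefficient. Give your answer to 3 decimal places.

Mean ȳ = (47.6 + 48.7 + 39.6 + 46.5 + 50.0 + 40.5 + 50.5 + 49.7 + 40.7 + 51.0)/10 = 46.4800
Numerator Σ_{t=1}^{8}(y_t−ȳ)(y_{t+2}−ȳ) = -45.7848
Denominator Σ(y_t−ȳ)² = 182.0360
r_2 = -45.7848 / 182.0360 = -0.252

-0.252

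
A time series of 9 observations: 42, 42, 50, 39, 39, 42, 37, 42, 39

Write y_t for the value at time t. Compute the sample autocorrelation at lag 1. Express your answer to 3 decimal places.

Mean ȳ = (42 + 42 + 50 + 39 + 39 + 42 + 37 + 42 + 39)/9 = 41.3333
Numerator Σ_{t=1}^{8}(y_t−ȳ)(y_{t+1}−ȳ) = -17.4444
Denominator Σ(y_t−ȳ)² = 112.0000
r_1 = -17.4444 / 112.0000 = -0.156

-0.156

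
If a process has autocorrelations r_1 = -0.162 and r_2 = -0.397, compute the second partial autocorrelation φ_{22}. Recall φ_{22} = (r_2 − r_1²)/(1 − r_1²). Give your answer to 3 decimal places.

φ_{22} = (r_2 − r_1²) / (1 − r_1²)
r_1² = (-0.162)² = 0.026244
Numerator = -0.397 − 0.0262 = -0.4232; denominator = 1 − 0.0262 = 0.9738
φ_{22} = -0.4232 / 0.9738 = -0.435

-0.435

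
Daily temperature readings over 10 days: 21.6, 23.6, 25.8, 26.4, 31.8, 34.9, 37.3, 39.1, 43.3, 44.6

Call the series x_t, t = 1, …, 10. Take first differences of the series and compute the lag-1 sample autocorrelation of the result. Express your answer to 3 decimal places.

-0.365

First differences Δx: 2.0, 2.2, 0.6, 5.4, 3.1, 2.4, 1.8, 4.2, 1.3
Mean of differences = 2.5556
Numerator Σ(Δx_t−Δx̄)(Δx_{t+1}−Δx̄) = -6.3953
Denominator Σ(Δx_t−Δx̄)² = 17.5222
r_1(Δx) = -6.3953 / 17.5222 = -0.365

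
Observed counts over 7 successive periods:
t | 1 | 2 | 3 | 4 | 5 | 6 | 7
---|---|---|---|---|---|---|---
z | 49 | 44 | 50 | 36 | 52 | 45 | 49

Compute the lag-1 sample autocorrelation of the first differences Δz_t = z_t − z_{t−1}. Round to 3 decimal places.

First differences Δz: -5, 6, -14, 16, -7, 4
Mean of differences = 0.0000
Numerator Σ(Δz_t−Δz̄)(Δz_{t+1}−Δz̄) = -478.0000
Denominator Σ(Δz_t−Δz̄)² = 578.0000
r_1(Δz) = -478.0000 / 578.0000 = -0.827

-0.827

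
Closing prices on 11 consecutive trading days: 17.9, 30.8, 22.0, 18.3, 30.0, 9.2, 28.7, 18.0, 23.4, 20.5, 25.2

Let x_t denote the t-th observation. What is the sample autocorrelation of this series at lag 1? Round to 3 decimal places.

-0.715

Mean x̄ = (17.9 + 30.8 + 22.0 + 18.3 + 30.0 + 9.2 + 28.7 + 18.0 + 23.4 + 20.5 + 25.2)/11 = 22.1818
Numerator Σ_{t=1}^{10}(x_t−x̄)(x_{t+1}−x̄) = -293.7003
Denominator Σ(x_t−x̄)² = 410.7564
r_1 = -293.7003 / 410.7564 = -0.715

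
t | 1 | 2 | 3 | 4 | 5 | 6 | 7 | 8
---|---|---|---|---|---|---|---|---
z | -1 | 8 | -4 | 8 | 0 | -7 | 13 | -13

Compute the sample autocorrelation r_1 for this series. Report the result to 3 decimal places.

-0.644

Mean z̄ = (-1 + 8 − 4 + 8 + 0 − 7 + 13 − 13)/8 = 0.5000
Deviations from mean: -1.5000, 7.5000, -4.5000, 7.5000, -0.5000, -7.5000, 12.5000, -13.5000
Σ(z_t−z̄)(z_{t+1}−z̄) = (-11.2500) + (-33.7500) + (-33.7500) + (-3.7500) + (3.7500) + (-93.7500) + (-168.7500) = -341.2500
Denominator Σ(z_t−z̄)² = 530.0000
r_1 = -341.2500 / 530.0000 = -0.644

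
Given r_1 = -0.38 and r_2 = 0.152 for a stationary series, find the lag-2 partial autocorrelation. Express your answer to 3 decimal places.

φ_{22} = (r_2 − r_1²) / (1 − r_1²)
r_1² = (-0.38)² = 0.1444
Numerator = 0.152 − 0.1444 = 0.0076; denominator = 1 − 0.1444 = 0.8556
φ_{22} = 0.0076 / 0.8556 = 0.009

0.009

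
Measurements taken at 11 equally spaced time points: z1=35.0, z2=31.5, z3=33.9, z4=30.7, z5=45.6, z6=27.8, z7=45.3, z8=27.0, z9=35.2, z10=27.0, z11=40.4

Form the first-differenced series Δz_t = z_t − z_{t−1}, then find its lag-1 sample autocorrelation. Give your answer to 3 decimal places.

First differences Δz: -3.5, 2.4, -3.2, 14.9, -17.8, 17.5, -18.3, 8.2, -8.2, 13.4
Mean of differences = 0.5400
Numerator Σ(Δz_t−Δz̄)(Δz_{t+1}−Δz̄) = -1285.7716
Denominator Σ(Δz_t−Δz̄)² = 1519.3640
r_1(Δz) = -1285.7716 / 1519.3640 = -0.846

-0.846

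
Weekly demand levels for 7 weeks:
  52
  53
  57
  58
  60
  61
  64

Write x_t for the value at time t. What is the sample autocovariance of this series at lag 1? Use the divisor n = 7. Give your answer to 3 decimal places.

8.405

Mean x̄ = (52 + 53 + 57 + 58 + 60 + 61 + 64)/7 = 57.8571
Deviations: -5.8571, -4.8571, -0.8571, 0.1429, 2.1429, 3.1429, 6.1429
Σ_{t=1}^{6}(x_t−x̄)(x_{t+1}−x̄) = 58.8367
γ_1 = 58.8367 / 7 = 8.405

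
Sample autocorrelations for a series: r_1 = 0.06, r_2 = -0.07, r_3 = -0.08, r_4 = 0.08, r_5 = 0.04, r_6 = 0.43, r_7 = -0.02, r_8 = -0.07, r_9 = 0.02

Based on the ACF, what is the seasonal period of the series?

6

The largest autocorrelation is r_6 = 0.43; the remaining lags stay at or below 0.08.
The dominant spike at lag 6 indicates a seasonal period of 6.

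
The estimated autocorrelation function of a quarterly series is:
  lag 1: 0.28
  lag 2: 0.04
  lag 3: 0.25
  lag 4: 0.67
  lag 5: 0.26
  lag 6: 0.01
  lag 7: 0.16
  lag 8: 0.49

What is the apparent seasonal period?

4

The largest autocorrelation is r_4 = 0.67, with a weaker echo at lag 8 (0.49); the remaining lags stay at or below 0.28.
The dominant spike at lag 4 indicates a seasonal period of 4.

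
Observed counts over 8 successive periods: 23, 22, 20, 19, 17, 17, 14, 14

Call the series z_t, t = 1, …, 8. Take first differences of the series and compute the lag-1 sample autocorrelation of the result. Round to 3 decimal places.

First differences Δz: -1, -2, -1, -2, 0, -3, 0
Mean of differences = -1.2857
Numerator Σ(Δz_t−Δz̄)(Δz_{t+1}−Δz̄) = -5.9388
Denominator Σ(Δz_t−Δz̄)² = 7.4286
r_1(Δz) = -5.9388 / 7.4286 = -0.799

-0.799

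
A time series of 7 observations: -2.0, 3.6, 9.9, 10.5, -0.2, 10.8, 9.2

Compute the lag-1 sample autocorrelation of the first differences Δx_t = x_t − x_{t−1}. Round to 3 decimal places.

First differences Δx: 5.6, 6.3, 0.6, -10.7, 11.0, -1.6
Mean of differences = 1.8667
Numerator Σ(Δx_t−Δx̄)(Δx_{t+1}−Δx̄) = -119.5844
Denominator Σ(Δx_t−Δx̄)² = 288.5533
r_1(Δx) = -119.5844 / 288.5533 = -0.414

-0.414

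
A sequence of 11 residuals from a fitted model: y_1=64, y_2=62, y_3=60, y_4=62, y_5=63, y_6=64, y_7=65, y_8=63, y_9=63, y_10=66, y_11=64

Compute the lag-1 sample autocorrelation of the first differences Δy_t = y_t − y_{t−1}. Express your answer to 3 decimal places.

First differences Δy: -2, -2, 2, 1, 1, 1, -2, 0, 3, -2
Mean of differences = 0.0000
Numerator Σ(Δy_t−Δȳ)(Δy_{t+1}−Δȳ) = -4.0000
Denominator Σ(Δy_t−Δȳ)² = 32.0000
r_1(Δy) = -4.0000 / 32.0000 = -0.125

-0.125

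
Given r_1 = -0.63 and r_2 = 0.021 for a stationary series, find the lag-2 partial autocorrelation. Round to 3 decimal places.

φ_{22} = (r_2 − r_1²) / (1 − r_1²)
r_1² = (-0.63)² = 0.3969
Numerator = 0.021 − 0.3969 = -0.3759; denominator = 1 − 0.3969 = 0.6031
φ_{22} = -0.3759 / 0.6031 = -0.623

-0.623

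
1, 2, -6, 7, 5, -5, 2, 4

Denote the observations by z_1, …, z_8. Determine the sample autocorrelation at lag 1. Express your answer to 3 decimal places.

Mean z̄ = (1 + 2 − 6 + 7 + 5 − 5 + 2 + 4)/8 = 1.2500
Deviations from mean: -0.2500, 0.7500, -7.2500, 5.7500, 3.7500, -6.2500, 0.7500, 2.7500
Σ(z_t−z̄)(z_{t+1}−z̄) = (-0.1875) + (-5.4375) + (-41.6875) + (21.5625) + (-23.4375) + (-4.6875) + (2.0625) = -51.8125
Denominator Σ(z_t−z̄)² = 147.5000
r_1 = -51.8125 / 147.5000 = -0.351

-0.351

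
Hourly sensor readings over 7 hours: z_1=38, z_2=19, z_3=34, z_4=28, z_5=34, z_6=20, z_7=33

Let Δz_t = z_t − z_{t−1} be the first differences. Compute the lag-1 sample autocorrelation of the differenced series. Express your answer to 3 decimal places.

-0.664

First differences Δz: -19, 15, -6, 6, -14, 13
Mean of differences = -0.8333
Numerator Σ(Δz_t−Δz̄)(Δz_{t+1}−Δz̄) = -676.8611
Denominator Σ(Δz_t−Δz̄)² = 1018.8333
r_1(Δz) = -676.8611 / 1018.8333 = -0.664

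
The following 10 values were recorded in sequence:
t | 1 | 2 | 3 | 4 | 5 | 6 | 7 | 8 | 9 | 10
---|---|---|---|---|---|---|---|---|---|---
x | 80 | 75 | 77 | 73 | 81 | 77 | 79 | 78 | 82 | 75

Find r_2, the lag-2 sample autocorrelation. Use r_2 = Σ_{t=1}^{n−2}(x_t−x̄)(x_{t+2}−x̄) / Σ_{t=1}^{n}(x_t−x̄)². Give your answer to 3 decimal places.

0.282

Mean x̄ = (80 + 75 + 77 + 73 + 81 + 77 + 79 + 78 + 82 + 75)/10 = 77.7000
Numerator Σ_{t=1}^{8}(x_t−x̄)(x_{t+2}−x̄) = 20.9200
Denominator Σ(x_t−x̄)² = 74.1000
r_2 = 20.9200 / 74.1000 = 0.282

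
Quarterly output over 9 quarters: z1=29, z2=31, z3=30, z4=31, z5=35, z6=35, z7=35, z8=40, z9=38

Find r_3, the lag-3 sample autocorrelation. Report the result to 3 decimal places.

Mean z̄ = (29 + 31 + 30 + 31 + 35 + 35 + 35 + 40 + 38)/9 = 33.7778
Σ(z_t−z̄)(z_{t+3}−z̄) = (13.2716) + (-3.3951) + (-4.6173) + (-3.3951) + (7.6049) + (5.1605) = 14.6296
Denominator Σ(z_t−z̄)² = 113.5556
r_3 = 14.6296 / 113.5556 = 0.129

0.129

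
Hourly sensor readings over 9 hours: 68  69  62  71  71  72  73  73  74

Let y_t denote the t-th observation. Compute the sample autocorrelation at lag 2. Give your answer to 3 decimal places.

0.279

Mean ȳ = (68 + 69 + 62 + 71 + 71 + 72 + 73 + 73 + 74)/9 = 70.3333
Σ(y_t−ȳ)(y_{t+2}−ȳ) = (19.4444) + (-0.8889) + (-5.5556) + (1.1111) + (1.7778) + (4.4444) + (9.7778) = 30.1111
Denominator Σ(y_t−ȳ)² = 108.0000
r_2 = 30.1111 / 108.0000 = 0.279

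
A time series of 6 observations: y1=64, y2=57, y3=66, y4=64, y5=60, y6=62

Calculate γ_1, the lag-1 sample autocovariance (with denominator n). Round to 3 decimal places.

Mean ȳ = (64 + 57 + 66 + 64 + 60 + 62)/6 = 62.1667
Deviations: 1.8333, -5.1667, 3.8333, 1.8333, -2.1667, -0.1667
Σ_{t=1}^{5}(y_t−ȳ)(y_{t+1}−ȳ) = -25.8611
γ_1 = -25.8611 / 6 = -4.310

-4.310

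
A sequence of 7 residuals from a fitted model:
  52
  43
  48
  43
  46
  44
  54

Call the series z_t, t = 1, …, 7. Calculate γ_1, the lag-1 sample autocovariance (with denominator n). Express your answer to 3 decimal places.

-5.778

Mean z̄ = (52 + 43 + 48 + 43 + 46 + 44 + 54)/7 = 47.1429
Deviations: 4.8571, -4.1429, 0.8571, -4.1429, -1.1429, -3.1429, 6.8571
Σ_{t=1}^{6}(z_t−z̄)(z_{t+1}−z̄) = -40.4490
γ_1 = -40.4490 / 7 = -5.778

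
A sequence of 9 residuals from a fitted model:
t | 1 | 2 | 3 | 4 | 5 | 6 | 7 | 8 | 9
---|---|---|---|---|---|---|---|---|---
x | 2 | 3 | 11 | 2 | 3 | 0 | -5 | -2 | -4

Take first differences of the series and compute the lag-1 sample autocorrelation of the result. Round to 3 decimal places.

First differences Δx: 1, 8, -9, 1, -3, -5, 3, -2
Mean of differences = -0.7500
Numerator Σ(Δx_t−Δx̄)(Δx_{t+1}−Δx̄) = -86.3125
Denominator Σ(Δx_t−Δx̄)² = 189.5000
r_1(Δx) = -86.3125 / 189.5000 = -0.455

-0.455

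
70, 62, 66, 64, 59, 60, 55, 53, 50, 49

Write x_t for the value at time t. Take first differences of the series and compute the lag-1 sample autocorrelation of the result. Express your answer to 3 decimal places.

First differences Δx: -8, 4, -2, -5, 1, -5, -2, -3, -1
Mean of differences = -2.3333
Numerator Σ(Δx_t−Δx̄)(Δx_{t+1}−Δx̄) = -54.4444
Denominator Σ(Δx_t−Δx̄)² = 100.0000
r_1(Δx) = -54.4444 / 100.0000 = -0.544

-0.544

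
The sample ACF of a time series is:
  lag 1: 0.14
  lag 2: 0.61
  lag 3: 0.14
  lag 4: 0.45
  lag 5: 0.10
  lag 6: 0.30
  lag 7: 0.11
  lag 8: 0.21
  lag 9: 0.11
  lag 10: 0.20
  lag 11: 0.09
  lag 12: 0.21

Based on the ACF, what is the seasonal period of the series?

The largest autocorrelation is r_2 = 0.61, with weaker echoes at lags 4 (0.45), 6 (0.30), 8 (0.21), 10 (0.20) and 12 (0.21); the remaining lags stay at or below 0.14.
The dominant spike at lag 2 indicates a seasonal period of 2.

2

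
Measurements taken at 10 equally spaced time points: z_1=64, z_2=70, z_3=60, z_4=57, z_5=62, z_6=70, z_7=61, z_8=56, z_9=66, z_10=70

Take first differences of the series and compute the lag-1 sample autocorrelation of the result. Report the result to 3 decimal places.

-0.088

First differences Δz: 6, -10, -3, 5, 8, -9, -5, 10, 4
Mean of differences = 0.6667
Numerator Σ(Δz_t−Δz̄)(Δz_{t+1}−Δz̄) = -39.7778
Denominator Σ(Δz_t−Δz̄)² = 452.0000
r_1(Δz) = -39.7778 / 452.0000 = -0.088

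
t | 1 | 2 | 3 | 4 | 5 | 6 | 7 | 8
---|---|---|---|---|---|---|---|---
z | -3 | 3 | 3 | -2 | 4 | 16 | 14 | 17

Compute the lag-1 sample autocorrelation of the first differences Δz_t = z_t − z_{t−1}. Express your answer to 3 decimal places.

First differences Δz: 6, 0, -5, 6, 12, -2, 3
Mean of differences = 2.8571
Numerator Σ(Δz_t−Δz̄)(Δz_{t+1}−Δz̄) = -27.5918
Denominator Σ(Δz_t−Δz̄)² = 196.8571
r_1(Δz) = -27.5918 / 196.8571 = -0.140

-0.140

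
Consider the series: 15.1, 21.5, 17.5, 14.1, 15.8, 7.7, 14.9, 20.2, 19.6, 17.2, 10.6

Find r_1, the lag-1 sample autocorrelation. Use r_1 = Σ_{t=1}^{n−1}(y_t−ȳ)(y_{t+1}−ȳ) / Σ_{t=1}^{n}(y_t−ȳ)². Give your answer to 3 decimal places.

Mean ȳ = (15.1 + 21.5 + 17.5 + 14.1 + 15.8 + 7.7 + 14.9 + 20.2 + 19.6 + 17.2 + 10.6)/11 = 15.8364
Numerator Σ_{t=1}^{10}(y_t−ȳ)(y_{t+1}−ȳ) = 20.6696
Denominator Σ(y_t−ȳ)² = 167.9655
r_1 = 20.6696 / 167.9655 = 0.123

0.123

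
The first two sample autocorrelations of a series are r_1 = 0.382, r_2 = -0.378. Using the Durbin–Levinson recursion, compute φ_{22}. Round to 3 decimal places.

φ_{22} = (r_2 − r_1²) / (1 − r_1²)
r_1² = (0.382)² = 0.145924
Numerator = -0.378 − 0.1459 = -0.5239; denominator = 1 − 0.1459 = 0.8541
φ_{22} = -0.5239 / 0.8541 = -0.613

-0.613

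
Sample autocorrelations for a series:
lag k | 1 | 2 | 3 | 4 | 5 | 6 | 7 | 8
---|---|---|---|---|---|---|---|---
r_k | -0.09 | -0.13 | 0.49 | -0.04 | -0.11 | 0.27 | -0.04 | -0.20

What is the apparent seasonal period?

3

The largest autocorrelation is r_3 = 0.49, with a weaker echo at lag 6 (0.27); the remaining lags stay at or below -0.04.
The dominant spike at lag 3 indicates a seasonal period of 3.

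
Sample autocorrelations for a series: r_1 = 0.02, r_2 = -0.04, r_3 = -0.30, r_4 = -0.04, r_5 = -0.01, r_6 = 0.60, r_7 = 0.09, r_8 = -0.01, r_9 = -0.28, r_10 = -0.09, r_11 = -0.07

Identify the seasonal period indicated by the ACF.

The largest autocorrelation is r_6 = 0.60; the remaining lags stay at or below 0.09.
The dominant spike at lag 6 indicates a seasonal period of 6.

6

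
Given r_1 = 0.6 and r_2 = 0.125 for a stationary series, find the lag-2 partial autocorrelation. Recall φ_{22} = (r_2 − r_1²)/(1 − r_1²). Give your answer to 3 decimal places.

φ_{22} = (r_2 − r_1²) / (1 − r_1²)
r_1² = (0.6)² = 0.36
Numerator = 0.125 − 0.3600 = -0.2350; denominator = 1 − 0.3600 = 0.6400
φ_{22} = -0.2350 / 0.6400 = -0.367

-0.367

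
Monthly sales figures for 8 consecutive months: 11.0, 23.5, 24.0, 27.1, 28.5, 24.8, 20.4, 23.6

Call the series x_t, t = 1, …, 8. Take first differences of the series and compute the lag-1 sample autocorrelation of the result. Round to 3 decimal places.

First differences Δx: 12.5, 0.5, 3.1, 1.4, -3.7, -4.4, 3.2
Mean of differences = 1.8000
Numerator Σ(Δx_t−Δx̄)(Δx_{t+1}−Δx̄) = 11.5000
Denominator Σ(Δx_t−Δx̄)² = 188.6800
r_1(Δx) = 11.5000 / 188.6800 = 0.061

0.061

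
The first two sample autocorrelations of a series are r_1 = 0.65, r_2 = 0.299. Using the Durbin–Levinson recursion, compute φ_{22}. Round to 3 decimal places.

-0.214

φ_{22} = (r_2 − r_1²) / (1 − r_1²)
r_1² = (0.65)² = 0.4225
Numerator = 0.299 − 0.4225 = -0.1235; denominator = 1 − 0.4225 = 0.5775
φ_{22} = -0.1235 / 0.5775 = -0.214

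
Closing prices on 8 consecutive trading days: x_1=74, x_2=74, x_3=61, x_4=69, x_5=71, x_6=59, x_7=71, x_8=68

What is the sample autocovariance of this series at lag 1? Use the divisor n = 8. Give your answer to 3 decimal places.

-7.877

Mean x̄ = (74 + 74 + 61 + 69 + 71 + 59 + 71 + 68)/8 = 68.3750
Σ_{t=1}^{7}(x_t−x̄)(x_{t+1}−x̄) = -63.0156
γ_1 = -63.0156 / 8 = -7.877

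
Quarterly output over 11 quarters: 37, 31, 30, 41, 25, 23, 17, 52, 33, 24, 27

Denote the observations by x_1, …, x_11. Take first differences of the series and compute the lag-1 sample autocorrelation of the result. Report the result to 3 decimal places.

-0.413

First differences Δx: -6, -1, 11, -16, -2, -6, 35, -19, -9, 3
Mean of differences = -1.0000
Numerator Σ(Δx_t−Δx̄)(Δx_{t+1}−Δx̄) = -876.0000
Denominator Σ(Δx_t−Δx̄)² = 2120.0000
r_1(Δx) = -876.0000 / 2120.0000 = -0.413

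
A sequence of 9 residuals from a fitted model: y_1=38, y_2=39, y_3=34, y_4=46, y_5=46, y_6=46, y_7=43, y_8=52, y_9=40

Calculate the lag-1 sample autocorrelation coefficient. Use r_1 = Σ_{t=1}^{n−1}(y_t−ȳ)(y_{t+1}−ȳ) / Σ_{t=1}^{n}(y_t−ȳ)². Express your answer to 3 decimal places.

Mean ȳ = (38 + 39 + 34 + 46 + 46 + 46 + 43 + 52 + 40)/9 = 42.6667
Numerator Σ_{t=1}^{8}(y_t−ȳ)(y_{t+1}−ȳ) = 21.5556
Denominator Σ(y_t−ȳ)² = 238.0000
r_1 = 21.5556 / 238.0000 = 0.091

0.091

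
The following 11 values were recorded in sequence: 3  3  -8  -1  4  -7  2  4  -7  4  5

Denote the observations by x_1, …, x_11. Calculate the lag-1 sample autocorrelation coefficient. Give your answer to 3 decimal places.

Mean x̄ = (3 + 3 − 8 − 1 + 4 − 7 + 2 + 4 − 7 + 4 + 5)/11 = 0.1818
Numerator Σ_{t=1}^{10}(x_t−x̄)(x_{t+1}−x̄) = -79.9421
Denominator Σ(x_t−x̄)² = 257.6364
r_1 = -79.9421 / 257.6364 = -0.310

-0.310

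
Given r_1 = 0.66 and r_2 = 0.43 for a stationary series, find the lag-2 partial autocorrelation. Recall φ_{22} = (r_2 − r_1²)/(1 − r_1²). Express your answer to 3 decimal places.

φ_{22} = (r_2 − r_1²) / (1 − r_1²)
r_1² = (0.66)² = 0.4356
Numerator = 0.43 − 0.4356 = -0.0056; denominator = 1 − 0.4356 = 0.5644
φ_{22} = -0.0056 / 0.5644 = -0.010

-0.010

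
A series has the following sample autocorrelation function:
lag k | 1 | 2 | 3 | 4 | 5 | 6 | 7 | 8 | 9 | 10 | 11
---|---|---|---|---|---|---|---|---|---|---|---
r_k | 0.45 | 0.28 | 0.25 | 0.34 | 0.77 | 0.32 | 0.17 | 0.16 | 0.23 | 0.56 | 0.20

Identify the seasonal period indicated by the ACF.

The largest autocorrelation is r_5 = 0.77, with a weaker echo at lag 10 (0.56); the remaining lags stay at or below 0.45. The elevated value at lag 1 (0.45), dropping to 0.28 at lag 2, reflects decaying short-term dependence rather than seasonality.
The dominant spike at lag 5 indicates a seasonal period of 5.

5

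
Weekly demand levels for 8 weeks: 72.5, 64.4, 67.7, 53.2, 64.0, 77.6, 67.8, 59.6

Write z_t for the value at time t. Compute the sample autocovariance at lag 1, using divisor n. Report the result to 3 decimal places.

Mean z̄ = (72.5 + 64.4 + 67.7 + 53.2 + 64.0 + 77.6 + 67.8 + 59.6)/8 = 65.8500
Σ_{t=1}^{7}(z_t−z̄)(z_{t+1}−z̄) = -23.3375
γ_1 = -23.3375 / 8 = -2.917

-2.917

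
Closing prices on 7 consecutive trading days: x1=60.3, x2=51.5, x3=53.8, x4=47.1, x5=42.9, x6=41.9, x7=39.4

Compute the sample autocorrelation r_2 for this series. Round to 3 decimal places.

Mean x̄ = (60.3 + 51.5 + 53.8 + 47.1 + 42.9 + 41.9 + 39.4)/7 = 48.1286
Deviations from mean: 12.1714, 3.3714, 5.6714, -1.0286, -5.2286, -6.2286, -8.7286
Σ(x_t−x̄)(x_{t+2}−x̄) = (69.0294) + (-3.4678) + (-29.6535) + (6.4065) + (45.6380) = 87.9527
Denominator Σ(x_t−x̄)² = 335.0543
r_2 = 87.9527 / 335.0543 = 0.263

0.263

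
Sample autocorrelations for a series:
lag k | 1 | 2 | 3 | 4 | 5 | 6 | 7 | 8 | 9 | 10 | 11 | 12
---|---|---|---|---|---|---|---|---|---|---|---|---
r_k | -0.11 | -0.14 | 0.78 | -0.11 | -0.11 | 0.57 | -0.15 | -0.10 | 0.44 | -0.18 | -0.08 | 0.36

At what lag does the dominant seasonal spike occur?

The largest autocorrelation is r_3 = 0.78, with weaker echoes at lags 6 (0.57), 9 (0.44) and 12 (0.36); the remaining lags stay at or below -0.08.
The dominant spike at lag 3 indicates a seasonal period of 3.

3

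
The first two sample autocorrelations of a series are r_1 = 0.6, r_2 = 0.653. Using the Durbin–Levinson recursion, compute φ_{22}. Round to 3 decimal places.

φ_{22} = (r_2 − r_1²) / (1 − r_1²)
r_1² = (0.6)² = 0.36
Numerator = 0.653 − 0.3600 = 0.2930; denominator = 1 − 0.3600 = 0.6400
φ_{22} = 0.2930 / 0.6400 = 0.458

0.458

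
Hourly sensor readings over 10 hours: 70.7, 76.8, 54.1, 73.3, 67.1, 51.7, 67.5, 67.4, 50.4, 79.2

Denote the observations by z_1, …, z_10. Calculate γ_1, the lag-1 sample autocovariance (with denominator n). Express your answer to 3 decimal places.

-42.302

Mean z̄ = (70.7 + 76.8 + 54.1 + 73.3 + 67.1 + 51.7 + 67.5 + 67.4 + 50.4 + 79.2)/10 = 65.8200
Σ_{t=1}^{9}(z_t−z̄)(z_{t+1}−z̄) = -423.0184
γ_1 = -423.0184 / 10 = -42.302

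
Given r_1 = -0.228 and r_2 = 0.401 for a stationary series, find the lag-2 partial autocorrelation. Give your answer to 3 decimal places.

φ_{22} = (r_2 − r_1²) / (1 − r_1²)
r_1² = (-0.228)² = 0.051984
Numerator = 0.401 − 0.0520 = 0.3490; denominator = 1 − 0.0520 = 0.9480
φ_{22} = 0.3490 / 0.9480 = 0.368

0.368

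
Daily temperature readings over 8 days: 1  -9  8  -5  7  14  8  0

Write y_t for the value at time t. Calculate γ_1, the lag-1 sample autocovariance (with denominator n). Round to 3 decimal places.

Mean ȳ = (1 − 9 + 8 − 5 + 7 + 14 + 8 + 0)/8 = 3.0000
Σ_{t=1}^{7}(y_t−ȳ)(y_{t+1}−ȳ) = -24.0000
γ_1 = -24.0000 / 8 = -3.000

-3.000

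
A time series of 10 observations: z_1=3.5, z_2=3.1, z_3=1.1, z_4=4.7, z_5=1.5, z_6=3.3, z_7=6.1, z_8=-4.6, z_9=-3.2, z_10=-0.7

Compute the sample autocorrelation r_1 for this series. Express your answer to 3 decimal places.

Mean z̄ = (3.5 + 3.1 + 1.1 + 4.7 + 1.5 + 3.3 + 6.1 − 4.6 − 3.2 − 0.7)/10 = 1.4800
Numerator Σ_{t=1}^{9}(z_t−z̄)(z_{t+1}−z̄) = 20.5096
Denominator Σ(z_t−z̄)² = 105.4960
r_1 = 20.5096 / 105.4960 = 0.194

0.194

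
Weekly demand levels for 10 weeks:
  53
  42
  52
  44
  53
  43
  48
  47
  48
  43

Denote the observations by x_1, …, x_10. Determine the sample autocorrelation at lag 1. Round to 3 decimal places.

Mean x̄ = (53 + 42 + 52 + 44 + 53 + 43 + 48 + 47 + 48 + 43)/10 = 47.3000
Numerator Σ_{t=1}^{9}(x_t−x̄)(x_{t+1}−x̄) = -120.3900
Denominator Σ(x_t−x̄)² = 164.1000
r_1 = -120.3900 / 164.1000 = -0.734

-0.734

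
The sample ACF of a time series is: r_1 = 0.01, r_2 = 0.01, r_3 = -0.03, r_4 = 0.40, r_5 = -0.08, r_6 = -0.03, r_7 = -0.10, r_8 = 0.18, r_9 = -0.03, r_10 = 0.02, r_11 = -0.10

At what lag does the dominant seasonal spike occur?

The largest autocorrelation is r_4 = 0.40, with a weaker echo at lag 8 (0.18); the remaining lags stay at or below 0.02.
The dominant spike at lag 4 indicates a seasonal period of 4.

4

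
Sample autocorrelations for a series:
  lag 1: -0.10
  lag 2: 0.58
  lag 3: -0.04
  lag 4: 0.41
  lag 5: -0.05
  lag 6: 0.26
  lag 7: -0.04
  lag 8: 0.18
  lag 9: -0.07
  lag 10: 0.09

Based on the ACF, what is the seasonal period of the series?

The largest autocorrelation is r_2 = 0.58, with weaker echoes at lags 4 (0.41), 6 (0.26) and 8 (0.18); the remaining lags stay at or below 0.09.
The dominant spike at lag 2 indicates a seasonal period of 2.

2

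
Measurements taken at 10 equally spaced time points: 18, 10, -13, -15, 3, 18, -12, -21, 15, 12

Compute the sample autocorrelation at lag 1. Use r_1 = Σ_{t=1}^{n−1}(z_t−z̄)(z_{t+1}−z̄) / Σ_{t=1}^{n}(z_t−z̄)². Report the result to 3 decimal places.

Mean z̄ = (18 + 10 − 13 − 15 + 3 + 18 − 12 − 21 + 15 + 12)/10 = 1.5000
Numerator Σ_{t=1}^{9}(z_t−z̄)(z_{t+1}−z̄) = 175.2500
Denominator Σ(z_t−z̄)² = 2082.5000
r_1 = 175.2500 / 2082.5000 = 0.084

0.084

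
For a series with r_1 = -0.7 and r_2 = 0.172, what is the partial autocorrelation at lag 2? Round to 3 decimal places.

-0.624

φ_{22} = (r_2 − r_1²) / (1 − r_1²)
r_1² = (-0.7)² = 0.49
Numerator = 0.172 − 0.4900 = -0.3180; denominator = 1 − 0.4900 = 0.5100
φ_{22} = -0.3180 / 0.5100 = -0.624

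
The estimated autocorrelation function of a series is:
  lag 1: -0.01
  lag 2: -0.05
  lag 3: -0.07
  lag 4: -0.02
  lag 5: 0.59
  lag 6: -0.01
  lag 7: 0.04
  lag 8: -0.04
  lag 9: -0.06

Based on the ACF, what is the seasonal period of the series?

The largest autocorrelation is r_5 = 0.59; the remaining lags stay at or below 0.04.
The dominant spike at lag 5 indicates a seasonal period of 5.

5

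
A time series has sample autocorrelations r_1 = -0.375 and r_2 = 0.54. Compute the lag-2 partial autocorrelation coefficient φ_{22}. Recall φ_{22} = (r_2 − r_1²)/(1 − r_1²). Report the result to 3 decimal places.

φ_{22} = (r_2 − r_1²) / (1 − r_1²)
r_1² = (-0.375)² = 0.140625
Numerator = 0.54 − 0.1406 = 0.3994; denominator = 1 − 0.1406 = 0.8594
φ_{22} = 0.3994 / 0.8594 = 0.465

0.465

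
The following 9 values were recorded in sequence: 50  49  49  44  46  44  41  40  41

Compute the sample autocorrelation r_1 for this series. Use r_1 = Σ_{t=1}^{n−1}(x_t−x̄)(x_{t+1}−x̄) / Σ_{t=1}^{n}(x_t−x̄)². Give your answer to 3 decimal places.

Mean x̄ = (50 + 49 + 49 + 44 + 46 + 44 + 41 + 40 + 41)/9 = 44.8889
Numerator Σ_{t=1}^{8}(x_t−x̄)(x_{t+1}−x̄) = 73.7654
Denominator Σ(x_t−x̄)² = 116.8889
r_1 = 73.7654 / 116.8889 = 0.631

0.631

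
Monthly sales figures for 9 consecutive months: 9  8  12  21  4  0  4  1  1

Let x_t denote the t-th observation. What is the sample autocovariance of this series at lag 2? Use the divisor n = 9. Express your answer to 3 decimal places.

-2.025

Mean x̄ = (9 + 8 + 12 + 21 + 4 + 0 + 4 + 1 + 1)/9 = 6.6667
Σ_{t=1}^{7}(x_t−x̄)(x_{t+2}−x̄) = -18.2222
γ_2 = -18.2222 / 9 = -2.025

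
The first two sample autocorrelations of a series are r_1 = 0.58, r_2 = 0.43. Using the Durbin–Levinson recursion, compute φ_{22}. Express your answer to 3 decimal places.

0.141

φ_{22} = (r_2 − r_1²) / (1 − r_1²)
r_1² = (0.58)² = 0.3364
Numerator = 0.43 − 0.3364 = 0.0936; denominator = 1 − 0.3364 = 0.6636
φ_{22} = 0.0936 / 0.6636 = 0.141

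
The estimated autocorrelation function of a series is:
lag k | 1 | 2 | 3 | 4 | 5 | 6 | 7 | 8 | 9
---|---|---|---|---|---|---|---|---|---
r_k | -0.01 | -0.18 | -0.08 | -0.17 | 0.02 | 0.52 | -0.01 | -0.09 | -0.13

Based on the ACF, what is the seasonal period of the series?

6

The largest autocorrelation is r_6 = 0.52; the remaining lags stay at or below 0.02.
The dominant spike at lag 6 indicates a seasonal period of 6.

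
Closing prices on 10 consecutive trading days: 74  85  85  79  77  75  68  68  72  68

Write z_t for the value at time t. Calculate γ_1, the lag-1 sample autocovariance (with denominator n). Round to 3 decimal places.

Mean z̄ = (74 + 85 + 85 + 79 + 77 + 75 + 68 + 68 + 72 + 68)/10 = 75.1000
Σ_{t=1}^{9}(z_t−z̄)(z_{t+1}−z̄) = 228.0900
γ_1 = 228.0900 / 10 = 22.809

22.809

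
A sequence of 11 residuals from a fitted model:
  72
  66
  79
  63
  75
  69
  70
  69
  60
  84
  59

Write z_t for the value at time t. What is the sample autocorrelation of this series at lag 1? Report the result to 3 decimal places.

Mean z̄ = (72 + 66 + 79 + 63 + 75 + 69 + 70 + 69 + 60 + 84 + 59)/11 = 69.6364
Numerator Σ_{t=1}^{10}(z_t−z̄)(z_{t+1}−z̄) = -429.3140
Denominator Σ(z_t−z̄)² = 592.5455
r_1 = -429.3140 / 592.5455 = -0.725

-0.725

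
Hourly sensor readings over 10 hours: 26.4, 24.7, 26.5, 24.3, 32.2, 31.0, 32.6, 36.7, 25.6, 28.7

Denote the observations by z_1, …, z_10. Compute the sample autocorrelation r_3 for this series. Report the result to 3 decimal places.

-0.041

Mean z̄ = (26.4 + 24.7 + 26.5 + 24.3 + 32.2 + 31.0 + 32.6 + 36.7 + 25.6 + 28.7)/10 = 28.8700
Σ(z_t−z̄)(z_{t+3}−z̄) = (11.2879) + (-13.8861) + (-5.0481) + (-17.0461) + (26.0739) + (-6.9651) + (-0.6341) = -6.2177
Denominator Σ(z_t−z̄)² = 151.5610
r_3 = -6.2177 / 151.5610 = -0.041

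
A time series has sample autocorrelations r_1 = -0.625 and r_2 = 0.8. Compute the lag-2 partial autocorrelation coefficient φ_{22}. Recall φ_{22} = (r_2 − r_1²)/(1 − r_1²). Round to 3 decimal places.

φ_{22} = (r_2 − r_1²) / (1 − r_1²)
r_1² = (-0.625)² = 0.390625
Numerator = 0.8 − 0.3906 = 0.4094; denominator = 1 − 0.3906 = 0.6094
φ_{22} = 0.4094 / 0.6094 = 0.672

0.672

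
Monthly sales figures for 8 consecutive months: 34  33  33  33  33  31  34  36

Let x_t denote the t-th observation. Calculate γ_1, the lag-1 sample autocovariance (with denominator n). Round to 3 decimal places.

0.154

Mean x̄ = (34 + 33 + 33 + 33 + 33 + 31 + 34 + 36)/8 = 33.3750
Σ_{t=1}^{7}(x_t−x̄)(x_{t+1}−x̄) = 1.2344
γ_1 = 1.2344 / 8 = 0.154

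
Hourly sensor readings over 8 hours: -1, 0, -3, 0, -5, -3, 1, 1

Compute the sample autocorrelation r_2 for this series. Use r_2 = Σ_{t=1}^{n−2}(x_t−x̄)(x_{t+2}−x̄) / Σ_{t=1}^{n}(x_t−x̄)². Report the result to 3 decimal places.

Mean x̄ = (-1 + 0 − 3 + 0 − 5 − 3 + 1 + 1)/8 = -1.2500
Σ(x_t−x̄)(x_{t+2}−x̄) = (-0.4375) + (1.5625) + (6.5625) + (-2.1875) + (-8.4375) + (-3.9375) = -6.8750
Denominator Σ(x_t−x̄)² = 33.5000
r_2 = -6.8750 / 33.5000 = -0.205

-0.205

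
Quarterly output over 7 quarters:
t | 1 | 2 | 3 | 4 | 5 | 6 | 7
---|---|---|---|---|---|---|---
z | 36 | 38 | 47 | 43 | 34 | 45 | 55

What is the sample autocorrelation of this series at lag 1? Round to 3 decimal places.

Mean z̄ = (36 + 38 + 47 + 43 + 34 + 45 + 55)/7 = 42.5714
Deviations from mean: -6.5714, -4.5714, 4.4286, 0.4286, -8.5714, 2.4286, 12.4286
Σ(z_t−z̄)(z_{t+1}−z̄) = (30.0408) + (-20.2449) + (1.8980) + (-3.6735) + (-20.8163) + (30.1837) = 17.3878
Denominator Σ(z_t−z̄)² = 317.7143
r_1 = 17.3878 / 317.7143 = 0.055

0.055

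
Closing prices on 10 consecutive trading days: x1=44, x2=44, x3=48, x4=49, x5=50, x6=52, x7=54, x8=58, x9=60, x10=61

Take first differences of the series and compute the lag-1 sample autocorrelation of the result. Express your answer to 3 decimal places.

-0.322

First differences Δx: 0, 4, 1, 1, 2, 2, 4, 2, 1
Mean of differences = 1.8889
Numerator Σ(Δx_t−Δx̄)(Δx_{t+1}−Δx̄) = -4.7901
Denominator Σ(Δx_t−Δx̄)² = 14.8889
r_1(Δx) = -4.7901 / 14.8889 = -0.322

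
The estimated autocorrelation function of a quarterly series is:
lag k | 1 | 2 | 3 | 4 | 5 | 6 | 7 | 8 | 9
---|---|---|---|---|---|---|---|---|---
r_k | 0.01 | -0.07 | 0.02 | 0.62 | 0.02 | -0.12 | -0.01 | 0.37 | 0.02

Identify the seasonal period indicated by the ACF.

The largest autocorrelation is r_4 = 0.62, with a weaker echo at lag 8 (0.37); the remaining lags stay at or below 0.02.
The dominant spike at lag 4 indicates a seasonal period of 4.

4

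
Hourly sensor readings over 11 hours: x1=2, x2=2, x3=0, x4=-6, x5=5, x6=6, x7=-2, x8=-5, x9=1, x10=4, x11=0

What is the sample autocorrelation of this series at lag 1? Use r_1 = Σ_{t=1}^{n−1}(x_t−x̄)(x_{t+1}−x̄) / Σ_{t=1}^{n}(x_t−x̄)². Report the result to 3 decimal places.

-0.018

Mean x̄ = (2 + 2 + 0 − 6 + 5 + 6 − 2 − 5 + 1 + 4 + 0)/11 = 0.6364
Numerator Σ_{t=1}^{10}(x_t−x̄)(x_{t+1}−x̄) = -2.5868
Denominator Σ(x_t−x̄)² = 146.5455
r_1 = -2.5868 / 146.5455 = -0.018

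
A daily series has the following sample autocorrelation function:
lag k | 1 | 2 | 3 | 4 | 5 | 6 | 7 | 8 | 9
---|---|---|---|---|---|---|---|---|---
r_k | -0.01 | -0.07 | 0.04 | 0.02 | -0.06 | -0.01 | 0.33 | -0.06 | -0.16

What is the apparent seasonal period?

The largest autocorrelation is r_7 = 0.33; the remaining lags stay at or below 0.04.
The dominant spike at lag 7 indicates a seasonal period of 7.

7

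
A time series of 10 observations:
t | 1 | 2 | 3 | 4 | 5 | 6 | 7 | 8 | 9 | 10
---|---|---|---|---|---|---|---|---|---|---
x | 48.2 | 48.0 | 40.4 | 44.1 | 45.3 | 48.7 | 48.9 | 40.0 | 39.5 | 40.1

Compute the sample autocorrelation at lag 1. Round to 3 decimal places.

0.319

Mean x̄ = (48.2 + 48.0 + 40.4 + 44.1 + 45.3 + 48.7 + 48.9 + 40.0 + 39.5 + 40.1)/10 = 44.3200
Numerator Σ_{t=1}^{9}(x_t−x̄)(x_{t+1}−x̄) = 46.2296
Denominator Σ(x_t−x̄)² = 144.8360
r_1 = 46.2296 / 144.8360 = 0.319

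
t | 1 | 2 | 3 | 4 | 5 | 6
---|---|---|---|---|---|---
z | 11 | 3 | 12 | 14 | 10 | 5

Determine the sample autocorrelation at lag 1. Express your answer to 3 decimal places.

Mean z̄ = (11 + 3 + 12 + 14 + 10 + 5)/6 = 9.1667
Deviations from mean: 1.8333, -6.1667, 2.8333, 4.8333, 0.8333, -4.1667
Numerator Σ_{t=1}^{5}(z_t−z̄)(z_{t+1}−z̄) = -14.5278
Denominator Σ(z_t−z̄)² = 90.8333
r_1 = -14.5278 / 90.8333 = -0.160

-0.160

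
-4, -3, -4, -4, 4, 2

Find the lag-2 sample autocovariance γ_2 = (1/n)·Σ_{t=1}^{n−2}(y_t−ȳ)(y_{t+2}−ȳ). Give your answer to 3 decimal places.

Mean ȳ = (-4 − 3 − 4 − 4 + 4 + 2)/6 = -1.5000
Σ_{t=1}^{4}(y_t−ȳ)(y_{t+2}−ȳ) = -12.5000
γ_2 = -12.5000 / 6 = -2.083

-2.083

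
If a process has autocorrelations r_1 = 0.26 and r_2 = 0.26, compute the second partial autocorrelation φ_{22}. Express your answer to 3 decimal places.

0.206

φ_{22} = (r_2 − r_1²) / (1 − r_1²)
r_1² = (0.26)² = 0.0676
Numerator = 0.26 − 0.0676 = 0.1924; denominator = 1 − 0.0676 = 0.9324
φ_{22} = 0.1924 / 0.9324 = 0.206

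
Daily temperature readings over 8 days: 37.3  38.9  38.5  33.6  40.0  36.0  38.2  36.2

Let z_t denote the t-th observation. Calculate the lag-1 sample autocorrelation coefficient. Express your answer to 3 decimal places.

-0.636

Mean z̄ = (37.3 + 38.9 + 38.5 + 33.6 + 40.0 + 36.0 + 38.2 + 36.2)/8 = 37.3375
Numerator Σ_{t=1}^{7}(z_t−z̄)(z_{t+1}−z̄) = -18.2339
Denominator Σ(z_t−z̄)² = 28.6788
r_1 = -18.2339 / 28.6788 = -0.636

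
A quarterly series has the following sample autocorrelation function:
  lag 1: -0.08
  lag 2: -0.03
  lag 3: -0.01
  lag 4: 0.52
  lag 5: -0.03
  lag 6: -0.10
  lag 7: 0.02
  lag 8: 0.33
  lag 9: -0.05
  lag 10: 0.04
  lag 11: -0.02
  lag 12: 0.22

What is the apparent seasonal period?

4

The largest autocorrelation is r_4 = 0.52, with weaker echoes at lags 8 (0.33) and 12 (0.22); the remaining lags stay at or below 0.04.
The dominant spike at lag 4 indicates a seasonal period of 4.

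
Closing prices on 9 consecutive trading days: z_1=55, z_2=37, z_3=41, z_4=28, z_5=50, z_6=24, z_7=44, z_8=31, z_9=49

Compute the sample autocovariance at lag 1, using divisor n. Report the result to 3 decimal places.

Mean z̄ = (55 + 37 + 41 + 28 + 50 + 24 + 44 + 31 + 49)/9 = 39.8889
Σ_{t=1}^{8}(z_t−z̄)(z_{t+1}−z̄) = -523.7901
γ_1 = -523.7901 / 9 = -58.199

-58.199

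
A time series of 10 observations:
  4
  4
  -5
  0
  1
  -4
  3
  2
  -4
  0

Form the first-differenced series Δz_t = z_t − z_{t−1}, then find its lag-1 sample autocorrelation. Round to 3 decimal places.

First differences Δz: 0, -9, 5, 1, -5, 7, -1, -6, 4
Mean of differences = -0.4444
Numerator Σ(Δz_t−Δz̄)(Δz_{t+1}−Δz̄) = -108.7531
Denominator Σ(Δz_t−Δz̄)² = 232.2222
r_1(Δz) = -108.7531 / 232.2222 = -0.468

-0.468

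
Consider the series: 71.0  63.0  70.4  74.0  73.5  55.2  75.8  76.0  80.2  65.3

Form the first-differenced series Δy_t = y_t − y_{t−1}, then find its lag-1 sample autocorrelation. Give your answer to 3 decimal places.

First differences Δy: -8.0, 7.4, 3.6, -0.5, -18.3, 20.6, 0.2, 4.2, -14.9
Mean of differences = -0.6333
Numerator Σ(Δy_t−Δȳ)(Δy_{t+1}−Δȳ) = -449.3178
Denominator Σ(Δy_t−Δȳ)² = 1127.3000
r_1(Δy) = -449.3178 / 1127.3000 = -0.399

-0.399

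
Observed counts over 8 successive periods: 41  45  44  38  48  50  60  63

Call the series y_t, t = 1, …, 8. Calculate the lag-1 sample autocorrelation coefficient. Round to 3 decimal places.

Mean ȳ = (41 + 45 + 44 + 38 + 48 + 50 + 60 + 63)/8 = 48.6250
Deviations from mean: -7.6250, -3.6250, -4.6250, -10.6250, -0.6250, 1.3750, 11.3750, 14.3750
Numerator Σ_{t=1}^{7}(y_t−ȳ)(y_{t+1}−ȳ) = 278.4844
Denominator Σ(y_t−ȳ)² = 543.8750
r_1 = 278.4844 / 543.8750 = 0.512

0.512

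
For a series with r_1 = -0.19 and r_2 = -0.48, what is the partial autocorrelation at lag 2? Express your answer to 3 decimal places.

-0.535

φ_{22} = (r_2 − r_1²) / (1 − r_1²)
r_1² = (-0.19)² = 0.0361
Numerator = -0.48 − 0.0361 = -0.5161; denominator = 1 − 0.0361 = 0.9639
φ_{22} = -0.5161 / 0.9639 = -0.535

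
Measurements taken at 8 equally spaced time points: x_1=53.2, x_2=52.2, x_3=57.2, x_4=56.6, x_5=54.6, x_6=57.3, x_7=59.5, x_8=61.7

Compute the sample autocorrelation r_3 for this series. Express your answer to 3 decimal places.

Mean x̄ = (53.2 + 52.2 + 57.2 + 56.6 + 54.6 + 57.3 + 59.5 + 61.7)/8 = 56.5375
Numerator Σ_{t=1}^{5}(x_t−x̄)(x_{t+3}−x̄) = -1.1167
Denominator Σ(x_t−x̄)² = 70.1588
r_3 = -1.1167 / 70.1588 = -0.016

-0.016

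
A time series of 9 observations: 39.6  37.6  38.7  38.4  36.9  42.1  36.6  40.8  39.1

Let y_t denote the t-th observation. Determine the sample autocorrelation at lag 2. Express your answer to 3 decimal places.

0.369

Mean ȳ = (39.6 + 37.6 + 38.7 + 38.4 + 36.9 + 42.1 + 36.6 + 40.8 + 39.1)/9 = 38.8667
Σ(y_t−ȳ)(y_{t+2}−ȳ) = (-0.1222) + (0.5911) + (0.3278) + (-1.5089) + (4.4578) + (6.2511) + (-0.5289) = 9.4678
Denominator Σ(y_t−ȳ)² = 25.6400
r_2 = 9.4678 / 25.6400 = 0.369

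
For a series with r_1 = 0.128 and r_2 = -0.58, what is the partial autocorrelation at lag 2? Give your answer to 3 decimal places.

-0.606

φ_{22} = (r_2 − r_1²) / (1 − r_1²)
r_1² = (0.128)² = 0.016384
Numerator = -0.58 − 0.0164 = -0.5964; denominator = 1 − 0.0164 = 0.9836
φ_{22} = -0.5964 / 0.9836 = -0.606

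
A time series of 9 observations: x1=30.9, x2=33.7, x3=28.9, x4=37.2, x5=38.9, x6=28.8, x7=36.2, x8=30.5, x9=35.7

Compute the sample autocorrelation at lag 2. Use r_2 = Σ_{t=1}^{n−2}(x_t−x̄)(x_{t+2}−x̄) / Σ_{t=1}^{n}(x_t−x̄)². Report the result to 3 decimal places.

Mean x̄ = (30.9 + 33.7 + 28.9 + 37.2 + 38.9 + 28.8 + 36.2 + 30.5 + 35.7)/9 = 33.4222
Σ(x_t−x̄)(x_{t+2}−x̄) = (11.4060) + (1.0494) + (-24.7717) + (-17.4617) + (15.2160) + (13.5072) + (6.3272) = 5.2723
Denominator Σ(x_t−x̄)² = 113.9756
r_2 = 5.2723 / 113.9756 = 0.046

0.046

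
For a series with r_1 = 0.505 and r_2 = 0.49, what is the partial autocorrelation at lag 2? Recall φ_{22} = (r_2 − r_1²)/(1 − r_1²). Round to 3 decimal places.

0.315

φ_{22} = (r_2 − r_1²) / (1 − r_1²)
r_1² = (0.505)² = 0.255025
Numerator = 0.49 − 0.2550 = 0.2350; denominator = 1 − 0.2550 = 0.7450
φ_{22} = 0.2350 / 0.7450 = 0.315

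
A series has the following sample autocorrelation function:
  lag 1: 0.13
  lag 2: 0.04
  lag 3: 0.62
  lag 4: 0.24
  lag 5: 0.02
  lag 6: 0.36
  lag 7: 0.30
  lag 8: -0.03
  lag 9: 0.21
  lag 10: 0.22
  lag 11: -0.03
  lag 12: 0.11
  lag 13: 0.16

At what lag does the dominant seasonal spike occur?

The largest autocorrelation is r_3 = 0.62, with a weaker echo at lag 6 (0.36); the remaining lags stay at or below 0.30.
The dominant spike at lag 3 indicates a seasonal period of 3.

3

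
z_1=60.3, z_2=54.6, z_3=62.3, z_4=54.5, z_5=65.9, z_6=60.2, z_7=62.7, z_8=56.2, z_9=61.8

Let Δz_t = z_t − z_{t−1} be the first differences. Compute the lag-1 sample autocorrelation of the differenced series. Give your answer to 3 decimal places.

First differences Δz: -5.7, 7.7, -7.8, 11.4, -5.7, 2.5, -6.5, 5.6
Mean of differences = 0.1875
Numerator Σ(Δz_t−Δz̄)(Δz_{t+1}−Δz̄) = -325.0852
Denominator Σ(Δz_t−Δz̄)² = 394.6488
r_1(Δz) = -325.0852 / 394.6488 = -0.824

-0.824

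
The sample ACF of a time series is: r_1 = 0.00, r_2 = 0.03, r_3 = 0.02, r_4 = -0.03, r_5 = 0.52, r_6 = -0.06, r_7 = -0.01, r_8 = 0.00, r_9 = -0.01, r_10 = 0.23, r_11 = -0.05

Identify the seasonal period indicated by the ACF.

The largest autocorrelation is r_5 = 0.52, with a weaker echo at lag 10 (0.23); the remaining lags stay at or below 0.03.
The dominant spike at lag 5 indicates a seasonal period of 5.

5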